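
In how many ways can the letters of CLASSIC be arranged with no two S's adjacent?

900

There are 7!/(2!·2!) = 1260 arrangements of CLASSIC in total.
Arrangements with the S's together: treat SS as one letter, giving (6)!/(2!) = 360.
Hence 1260 − 360 = 900.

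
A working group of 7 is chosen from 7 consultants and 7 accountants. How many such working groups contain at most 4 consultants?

2941

Split by how many consultants are chosen (0 through 4).
Sum: C(7,0)·C(7,7) + C(7,1)·C(7,6) + C(7,2)·C(7,5) + C(7,3)·C(7,4) + C(7,4)·C(7,3) = 1 + 49 + 441 + 1225 + 1225 = 2941.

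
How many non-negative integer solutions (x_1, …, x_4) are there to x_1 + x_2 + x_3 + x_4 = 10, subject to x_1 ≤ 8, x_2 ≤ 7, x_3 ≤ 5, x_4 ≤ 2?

121

Without the upper bounds there are C(13,3) = 286 ways to split 10 among 4 variables.
Subtract solutions that violate a single cap (substitute x_i' = x_i − (cap_i+1)): x_1 ≥ 9 gives C(4,3) = 4; x_2 ≥ 8 gives C(5,3) = 10; x_3 ≥ 6 gives C(7,3) = 35; x_4 ≥ 3 gives C(10,3) = 120. Together 169.
Add back pairs where two caps are both exceeded: 0 + 0 + 0 + 0 + 0 + 4 = 4.
By inclusion–exclusion the count is 286 − 169 + 4 = 121.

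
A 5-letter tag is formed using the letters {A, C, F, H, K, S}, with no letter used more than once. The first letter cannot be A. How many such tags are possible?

The first letter has 6−1 = 5 choices (anything except A).
The remaining 4 letters are filled from the other 5 symbols without repetition: 5 × 4 × 3 × 2 = 120.
Total: 5 × 120 = 600.

600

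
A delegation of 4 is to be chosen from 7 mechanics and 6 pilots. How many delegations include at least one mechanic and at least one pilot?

665

Total 4-person selections from all 13: C(13,4) = 715.
Selections missing a whole group: no mechanics → C(6,4) = 15; no pilots → C(7,4) = 35.
Both groups omitted at once is impossible, so 715 − 50 = 665.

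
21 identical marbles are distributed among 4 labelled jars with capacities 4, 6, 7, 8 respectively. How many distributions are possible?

By stars and bars, unrestricted non-negative solutions to x_1+…+x_4 = 21 number C(21+3,3) = 2024.
Subtract solutions that violate a single cap (substitute x_i' = x_i − (cap_i+1)): x_1 ≥ 5 gives C(19,3) = 969; x_2 ≥ 7 gives C(17,3) = 680; x_3 ≥ 8 gives C(16,3) = 560; x_4 ≥ 9 gives C(15,3) = 455. Together 2664.
Add back pairs where two caps are both exceeded: 220 + 165 + 120 + 84 + 56 + 35 = 680.
Subtract triples: 4 + 1 + 0 + 0 = 5.
By inclusion–exclusion the count is 2024 − 2664 + 680 − 5 = 35.

35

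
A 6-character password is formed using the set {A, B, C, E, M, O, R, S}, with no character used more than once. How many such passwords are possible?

This is a permutation of 6 out of 8: P(8,6) = 8!/2!.
That product is 8 × 7 × 6 × 5 × 4 × 3 = 20160.

20160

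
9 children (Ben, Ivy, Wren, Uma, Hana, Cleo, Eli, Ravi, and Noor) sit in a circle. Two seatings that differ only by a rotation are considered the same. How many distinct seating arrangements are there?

Seat Ben anywhere (absorbing the rotational symmetry), then permute the other 8: (8)! = 40320.

40320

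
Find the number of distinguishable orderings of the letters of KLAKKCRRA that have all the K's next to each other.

Treat the 3 copies of K as a single block. The multiset to arrange is then {KKK, A, A, C, L, R, R}, 7 items in all.
That gives (7)!/(2!·2!) = 1260 arrangements.

1260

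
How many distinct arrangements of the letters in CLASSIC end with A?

With the last slot taken by A, it remains to arrange the other 6 letters (CLSSIC).
Those 6 letters have C appearing twice and S appearing twice, giving (6)!/(2!·2!) = 180.

180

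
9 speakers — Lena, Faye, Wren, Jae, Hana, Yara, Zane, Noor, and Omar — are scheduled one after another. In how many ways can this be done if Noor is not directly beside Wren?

Of the 9! = 362880 arrangements, those with Noor and Wren adjacent number 2 × 8! = 80640 (treat the pair as a block with 2 internal orders).
So 362880 − 80640 = 282240 arrangements keep them apart.

282240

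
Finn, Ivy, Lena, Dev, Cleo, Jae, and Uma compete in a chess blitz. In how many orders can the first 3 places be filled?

This is an ordered selection of 3 from 7: P(7,3).
That gives 7 × 6 × 5 = 210.

210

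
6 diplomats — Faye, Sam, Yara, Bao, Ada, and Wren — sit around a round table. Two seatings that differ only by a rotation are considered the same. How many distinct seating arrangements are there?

120

Seat Faye anywhere (absorbing the rotational symmetry), then permute the other 5: (5)! = 120.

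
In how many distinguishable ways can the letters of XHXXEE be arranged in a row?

Letter multiplicities in XHXXEE: E×2, H×1, X×3.
So there are 6! / (3!·2!) = 60 distinguishable arrangements.

60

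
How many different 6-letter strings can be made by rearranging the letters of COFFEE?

The 6 letters of COFFEE have repeats: E appearing twice and F appearing twice.
The number of distinct arrangements is 6!/(2!·2!) = 720/4 = 180.

180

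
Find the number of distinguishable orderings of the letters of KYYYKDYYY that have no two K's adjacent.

There are 9!/(6!·2!) = 252 arrangements of KYYYKDYYY in total.
Arrangements with the K's together: treat KK as one letter, giving (8)!/(6!) = 56.
Hence 252 − 56 = 196.

196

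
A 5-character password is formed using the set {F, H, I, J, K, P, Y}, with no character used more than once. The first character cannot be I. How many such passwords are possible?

The first character has 7−1 = 6 choices (anything except I).
The remaining 4 characters are filled from the other 6 symbols without repetition: 6 × 5 × 4 × 3 = 360.
Total: 6 × 360 = 2160.

2160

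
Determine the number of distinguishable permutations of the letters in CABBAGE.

1260

CABBAGE has 7 letters with A appearing twice and B appearing twice.
Dividing 7! = 5040 by 2!·2! = 4 for the repeated letters gives 1260.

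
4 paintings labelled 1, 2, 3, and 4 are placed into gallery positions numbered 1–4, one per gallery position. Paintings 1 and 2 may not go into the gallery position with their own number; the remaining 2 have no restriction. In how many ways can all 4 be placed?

Let Aᵢ (for i ∈ {1, 2}) be the placements that put painting i in its forbidden gallery position. Any j of these fix j positions, leaving (4−j)! ways to fill the rest, and there are C(2,j) ways to pick which j.
By inclusion–exclusion, the number of valid placements is Σ_{j=0}^{2} (−1)^j C(2,j)·(4−j)!.
Computing: 24 − 12 + 2 = 14.

14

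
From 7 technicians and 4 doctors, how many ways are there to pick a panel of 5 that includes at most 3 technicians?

301

Split by how many technicians are chosen (0 through 3).
Sum: C(7,0)·C(4,5) + C(7,1)·C(4,4) + C(7,2)·C(4,3) + C(7,3)·C(4,2) = 0 + 7 + 84 + 210 = 301.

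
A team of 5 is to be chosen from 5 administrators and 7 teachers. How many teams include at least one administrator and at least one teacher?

770

Total 5-person selections from all 12: C(12,5) = 792.
Selections missing a whole group: no administrators → C(7,5) = 21; no teachers → C(5,5) = 1.
Both groups omitted at once is impossible, so 792 − 22 = 770.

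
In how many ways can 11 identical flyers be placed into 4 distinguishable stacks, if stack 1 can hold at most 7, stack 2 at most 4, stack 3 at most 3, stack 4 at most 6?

116

Without the upper bounds there are C(14,3) = 364 ways to split 11 among 4 stacks.
Subtract solutions that violate a single cap (substitute x_i' = x_i − (cap_i+1)): x_1 ≥ 8 gives C(6,3) = 20; x_2 ≥ 5 gives C(9,3) = 84; x_3 ≥ 4 gives C(10,3) = 120; x_4 ≥ 7 gives C(7,3) = 35. Together 259.
Add back pairs where two caps are both exceeded: 0 + 0 + 0 + 10 + 0 + 1 = 11.
By inclusion–exclusion the count is 364 − 259 + 11 = 116.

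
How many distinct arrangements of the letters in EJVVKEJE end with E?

With the last slot taken by E, it remains to arrange the other 7 letters (JVVKEJE).
Those 7 letters have E appearing twice, J appearing twice, and V appearing twice, giving (7)!/(2!·2!·2!) = 630.

630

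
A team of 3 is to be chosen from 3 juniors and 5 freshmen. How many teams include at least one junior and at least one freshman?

45

With no constraint there are C(8,3) = 56 possible selections.
Selections missing a whole group: no juniors → C(5,3) = 10; no freshmen → C(3,3) = 1.
Both groups omitted at once is impossible, so 56 − 11 = 45.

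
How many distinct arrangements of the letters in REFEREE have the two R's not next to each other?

There are 7!/(4!·2!) = 105 arrangements of REFEREE in total.
Arrangements with the R's together: treat RR as one letter, giving (6)!/(4!) = 30.
Subtracting, 105 − 30 = 75 arrangements keep the R's apart.

75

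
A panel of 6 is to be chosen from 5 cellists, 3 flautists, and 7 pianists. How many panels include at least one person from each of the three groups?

With no constraint there are C(15,6) = 5005 possible selections.
Selections missing a whole group: no cellists → C(10,6) = 210; no flautists → C(12,6) = 924; no pianists → C(8,6) = 28.
Add back selections omitting two groups (i.e. drawn from a single group): C(5,6) + C(3,6) + C(7,6) = 7.
By inclusion–exclusion: 5005 − 1162 + 7 = 3850.

3850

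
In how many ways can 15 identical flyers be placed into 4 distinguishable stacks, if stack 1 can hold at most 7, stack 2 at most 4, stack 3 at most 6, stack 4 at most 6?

136

Ignoring the caps, the number of non-negative solutions to x_1+…+x_4 = 15 is C(18,3) = 816.
Subtract solutions that violate a single cap (substitute x_i' = x_i − (cap_i+1)): x_1 ≥ 8 gives C(10,3) = 120; x_2 ≥ 5 gives C(13,3) = 286; x_3 ≥ 7 gives C(11,3) = 165; x_4 ≥ 7 gives C(11,3) = 165. Together 736.
Add back pairs where two caps are both exceeded: 10 + 1 + 1 + 20 + 20 + 4 = 56.
By inclusion–exclusion the count is 816 − 736 + 56 = 136.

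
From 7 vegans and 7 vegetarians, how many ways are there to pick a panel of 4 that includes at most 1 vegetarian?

Split by how many vegetarians are chosen (0 through 1).
Sum: C(7,0)·C(7,4) + C(7,1)·C(7,3) = 35 + 245 = 280.

280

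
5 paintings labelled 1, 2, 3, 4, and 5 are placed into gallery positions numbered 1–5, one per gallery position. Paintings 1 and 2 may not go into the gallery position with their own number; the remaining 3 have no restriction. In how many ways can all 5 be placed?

78

Let Aᵢ (for i ∈ {1, 2}) be the placements that put painting i in its forbidden gallery position. Any j of these fix j positions, leaving (5−j)! ways to fill the rest, and there are C(2,j) ways to pick which j.
By inclusion–exclusion, the number of valid placements is Σ_{j=0}^{2} (−1)^j C(2,j)·(5−j)!.
Computing: 120 − 48 + 6 = 78.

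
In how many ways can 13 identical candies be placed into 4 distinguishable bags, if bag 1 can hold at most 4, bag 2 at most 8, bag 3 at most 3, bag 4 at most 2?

Without the upper bounds there are C(16,3) = 560 ways to split 13 among 4 bags.
Subtract solutions that violate a single cap (substitute x_i' = x_i − (cap_i+1)): x_1 ≥ 5 gives C(11,3) = 165; x_2 ≥ 9 gives C(7,3) = 35; x_3 ≥ 4 gives C(12,3) = 220; x_4 ≥ 3 gives C(13,3) = 286. Together 706.
Add back pairs where two caps are both exceeded: 0 + 35 + 56 + 1 + 4 + 84 = 180.
Subtract triples: 0 + 0 + 4 + 0 = 4.
By inclusion–exclusion the count is 560 − 706 + 180 − 4 = 30.

30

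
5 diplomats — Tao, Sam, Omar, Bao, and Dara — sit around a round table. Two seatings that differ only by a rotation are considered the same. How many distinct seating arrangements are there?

24

Around a circle, 5 distinct people have 5!/5 = (4)! = 24 rotationally distinct seatings.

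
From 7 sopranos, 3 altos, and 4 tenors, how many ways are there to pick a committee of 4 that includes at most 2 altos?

990

Split by how many altos are chosen (0 through 2).
Sum: C(3,0)·C(11,4) + C(3,1)·C(11,3) + C(3,2)·C(11,2) = 330 + 495 + 165 = 990.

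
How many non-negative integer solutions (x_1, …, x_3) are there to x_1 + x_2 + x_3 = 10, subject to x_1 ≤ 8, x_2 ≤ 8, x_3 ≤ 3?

By stars and bars, unrestricted non-negative solutions to x_1+…+x_3 = 10 number C(10+2,2) = 66.
Subtract solutions that violate a single cap (substitute x_i' = x_i − (cap_i+1)): x_1 ≥ 9 gives C(3,2) = 3; x_2 ≥ 9 gives C(3,2) = 3; x_3 ≥ 4 gives C(8,2) = 28. Together 34.
No two caps can be exceeded simultaneously, so the pair terms are all 0.
By inclusion–exclusion the count is 66 − 34 + 0 = 32.

32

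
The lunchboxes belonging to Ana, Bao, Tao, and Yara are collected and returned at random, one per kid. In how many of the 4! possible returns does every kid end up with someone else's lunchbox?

Count assignments avoiding every fixed point. For any j of the 4 kids fixed to their own lunchbox, the other 4−j can be arranged in (4−j)! ways.
By inclusion–exclusion this is Σ_{j=0}^{4} (−1)^j C(4,j)·(4−j)!.
Computing: 24 − 24 + 12 − 4 + 1 = 9.

9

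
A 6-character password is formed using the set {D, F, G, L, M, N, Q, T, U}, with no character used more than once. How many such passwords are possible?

60480

This is a permutation of 6 out of 9: P(9,6) = 9!/3!.
That product is 9 × 8 × 7 × 6 × 5 × 4 = 60480.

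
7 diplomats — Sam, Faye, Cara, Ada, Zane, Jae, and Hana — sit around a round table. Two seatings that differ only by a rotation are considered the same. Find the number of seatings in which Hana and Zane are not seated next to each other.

All circular seatings of 7 people number (6)! = 720.
Seatings with Hana beside Zane: treat them as a block with 2 internal orders, giving 2 × (5)! = 240.
Subtracting, 720 − 240 = 480.

480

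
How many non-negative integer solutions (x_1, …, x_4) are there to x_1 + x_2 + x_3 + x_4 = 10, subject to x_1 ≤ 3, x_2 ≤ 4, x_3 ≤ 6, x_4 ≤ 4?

By stars and bars, unrestricted non-negative solutions to x_1+…+x_4 = 10 number C(10+3,3) = 286.
Subtract solutions that violate a single cap (substitute x_i' = x_i − (cap_i+1)): x_1 ≥ 4 gives C(9,3) = 84; x_2 ≥ 5 gives C(8,3) = 56; x_3 ≥ 7 gives C(6,3) = 20; x_4 ≥ 5 gives C(8,3) = 56. Together 216.
Add back pairs where two caps are both exceeded: 4 + 0 + 4 + 0 + 1 + 0 = 9.
By inclusion–exclusion the count is 286 − 216 + 9 = 79.

79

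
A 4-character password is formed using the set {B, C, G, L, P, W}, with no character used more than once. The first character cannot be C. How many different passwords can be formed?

The first character has 6−1 = 5 choices (anything except C).
The remaining 3 characters are filled from the other 5 symbols without repetition: 5 × 4 × 3 = 60.
Total: 5 × 60 = 300.

300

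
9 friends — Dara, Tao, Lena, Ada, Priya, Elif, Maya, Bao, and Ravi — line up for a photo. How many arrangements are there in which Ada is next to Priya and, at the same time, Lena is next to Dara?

20160

Treat {Ada,Priya} as one block (2 orders) and {Lena,Dara} as another (2 orders).
That leaves 7 units to arrange: 2 × 2 × 7! = 4 × 5040 = 20160.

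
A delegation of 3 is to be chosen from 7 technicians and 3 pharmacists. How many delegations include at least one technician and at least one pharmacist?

84

Unrestricted: C(10,3) = 120 ways to pick any 3 of the 10.
Selections missing a whole group: no technicians → C(3,3) = 1; no pharmacists → C(7,3) = 35.
Both groups omitted at once is impossible, so 120 − 36 = 84.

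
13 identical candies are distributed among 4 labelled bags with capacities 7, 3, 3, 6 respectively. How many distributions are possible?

64

By stars and bars, unrestricted non-negative solutions to x_1+…+x_4 = 13 number C(13+3,3) = 560.
Subtract solutions that violate a single cap (substitute x_i' = x_i − (cap_i+1)): x_1 ≥ 8 gives C(8,3) = 56; x_2 ≥ 4 gives C(12,3) = 220; x_3 ≥ 4 gives C(12,3) = 220; x_4 ≥ 7 gives C(9,3) = 84. Together 580.
Add back pairs where two caps are both exceeded: 4 + 4 + 0 + 56 + 10 + 10 = 84.
By inclusion–exclusion the count is 560 − 580 + 84 = 64.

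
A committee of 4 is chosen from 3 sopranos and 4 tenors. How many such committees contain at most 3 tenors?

Split by how many tenors are chosen (0 through 3).
Sum: C(4,0)·C(3,4) + C(4,1)·C(3,3) + C(4,2)·C(3,2) + C(4,3)·C(3,1) = 0 + 4 + 18 + 12 = 34.

34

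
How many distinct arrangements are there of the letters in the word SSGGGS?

20

SSGGGS has 6 letters with G appearing 3 times and S appearing 3 times.
So there are 6! / (3!·3!) = 20 distinguishable arrangements.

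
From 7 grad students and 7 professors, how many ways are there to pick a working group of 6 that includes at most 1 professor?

154

Split by how many professors are chosen (0 through 1).
Sum: C(7,0)·C(7,6) + C(7,1)·C(7,5) = 7 + 147 = 154.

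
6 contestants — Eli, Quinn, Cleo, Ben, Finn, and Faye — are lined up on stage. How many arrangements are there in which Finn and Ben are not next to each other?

Of the 6! = 720 arrangements, those with Finn and Ben adjacent number 2 × 5! = 240 (treat the pair as a block with 2 internal orders).
So 720 − 240 = 480 arrangements keep them apart.

480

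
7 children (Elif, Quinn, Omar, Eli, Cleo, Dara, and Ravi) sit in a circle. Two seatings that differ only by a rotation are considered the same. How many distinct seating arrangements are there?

720

Fix one person's seat to break rotational symmetry; the remaining 6 people can be arranged in (6)! = 720 ways.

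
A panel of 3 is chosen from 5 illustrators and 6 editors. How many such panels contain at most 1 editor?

Split by how many editors are chosen (0 through 1).
Sum: C(6,0)·C(5,3) + C(6,1)·C(5,2) = 10 + 60 = 70.

70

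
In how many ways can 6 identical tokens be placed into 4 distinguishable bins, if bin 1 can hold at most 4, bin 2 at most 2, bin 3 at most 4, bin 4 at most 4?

Ignoring the caps, the number of non-negative solutions to x_1+…+x_4 = 6 is C(9,3) = 84.
Subtract solutions that violate a single cap (substitute x_i' = x_i − (cap_i+1)): x_1 ≥ 5 gives C(4,3) = 4; x_2 ≥ 3 gives C(6,3) = 20; x_3 ≥ 5 gives C(4,3) = 4; x_4 ≥ 5 gives C(4,3) = 4. Together 32.
No two caps can be exceeded simultaneously, so the pair terms are all 0.
By inclusion–exclusion the count is 84 − 32 + 0 = 52.

52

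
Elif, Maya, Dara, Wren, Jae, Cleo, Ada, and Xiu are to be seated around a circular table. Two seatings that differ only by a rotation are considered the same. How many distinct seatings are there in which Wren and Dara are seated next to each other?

1440

Treat {Wren, Dara} as one unit (2 internal orders) and seat the resulting 7 units around the table: (6)! circular arrangements.
So 2 × (6)! = 2 × 720 = 1440.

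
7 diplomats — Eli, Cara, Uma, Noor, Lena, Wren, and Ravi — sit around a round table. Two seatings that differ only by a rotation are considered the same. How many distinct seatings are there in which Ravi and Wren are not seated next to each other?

Without the restriction there are (6)! = 720 seatings.
Those with Ravi next to Wren: fuse the pair into one unit and seat 6 units around a circle — 2·(5)! = 240.
Subtracting, 720 − 240 = 480.

480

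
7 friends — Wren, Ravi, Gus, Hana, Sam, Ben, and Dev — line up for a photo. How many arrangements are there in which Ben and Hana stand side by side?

Place the 5 others and the Ben-Hana pair as 6 objects in a line; the pair has 2 internal arrangements.
So the count is 2·(6)! = 1440.

1440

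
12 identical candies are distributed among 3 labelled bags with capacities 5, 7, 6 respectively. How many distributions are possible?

Without the upper bounds there are C(14,2) = 91 ways to split 12 among 3 bags.
Subtract solutions that violate a single cap (substitute x_i' = x_i − (cap_i+1)): x_1 ≥ 6 gives C(8,2) = 28; x_2 ≥ 8 gives C(6,2) = 15; x_3 ≥ 7 gives C(7,2) = 21. Together 64.
No two caps can be exceeded simultaneously, so the pair terms are all 0.
By inclusion–exclusion the count is 91 − 64 + 0 = 27.

27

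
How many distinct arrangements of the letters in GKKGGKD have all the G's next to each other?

Treat the 3 copies of G as a single block. The multiset to arrange is then {GGG, D, K, K, K}, 5 items in all.
That gives (5)!/(3!) = 20 arrangements.

20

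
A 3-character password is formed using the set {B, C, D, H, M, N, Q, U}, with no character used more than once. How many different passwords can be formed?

336

This is a permutation of 3 out of 8: P(8,3) = 8!/5!.
8 × 7 × 6 = 336.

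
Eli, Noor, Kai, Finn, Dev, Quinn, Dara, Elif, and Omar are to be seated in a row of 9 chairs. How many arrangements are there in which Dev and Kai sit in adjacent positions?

80640

Glue Dev and Kai into one block (2 internal orders), leaving 8 units to arrange in a row.
That gives 2 × 8! = 2 × 40320 = 80640.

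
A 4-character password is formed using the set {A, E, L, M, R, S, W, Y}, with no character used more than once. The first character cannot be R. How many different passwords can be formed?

1470

The first character has 8−1 = 7 choices (anything except R).
The remaining 3 characters are filled from the other 7 symbols without repetition: 7 × 6 × 5 = 210.
Total: 7 × 210 = 1470.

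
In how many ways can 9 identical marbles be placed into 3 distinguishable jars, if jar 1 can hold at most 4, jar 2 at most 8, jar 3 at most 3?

By stars and bars, unrestricted non-negative solutions to x_1+…+x_3 = 9 number C(9+2,2) = 55.
Subtract solutions that violate a single cap (substitute x_i' = x_i − (cap_i+1)): x_1 ≥ 5 gives C(6,2) = 15; x_2 ≥ 9 gives C(2,2) = 1; x_3 ≥ 4 gives C(7,2) = 21. Together 37.
Add back pairs where two caps are both exceeded: 0 + 1 + 0 = 1.
By inclusion–exclusion the count is 55 − 37 + 1 = 19.

19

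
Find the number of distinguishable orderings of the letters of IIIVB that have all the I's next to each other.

Treat the 3 copies of I as a single block. The multiset to arrange is then {III, B, V}, 3 items in all.
All 3 items are distinct, so there are (3)! = 6 arrangements.

6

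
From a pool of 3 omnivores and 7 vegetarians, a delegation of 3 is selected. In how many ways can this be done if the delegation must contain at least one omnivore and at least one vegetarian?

84

Total 3-person selections from all 10: C(10,3) = 120.
Subtract selections that omit an entire group: no omnivores → C(7,3) = 35; no vegetarians → C(3,3) = 1.
Both groups omitted at once is impossible, so 120 − 36 = 84.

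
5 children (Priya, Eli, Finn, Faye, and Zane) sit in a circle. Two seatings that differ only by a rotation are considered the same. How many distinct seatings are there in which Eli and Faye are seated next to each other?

Treat {Eli, Faye} as one unit (2 internal orders) and seat the resulting 4 units around the table: (3)! circular arrangements.
So 2 × (3)! = 2 × 6 = 12.

12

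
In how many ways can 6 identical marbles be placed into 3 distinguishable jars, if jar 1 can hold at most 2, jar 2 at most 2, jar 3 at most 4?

Ignoring the caps, the number of non-negative solutions to x_1+…+x_3 = 6 is C(8,2) = 28.
Subtract solutions that violate a single cap (substitute x_i' = x_i − (cap_i+1)): x_1 ≥ 3 gives C(5,2) = 10; x_2 ≥ 3 gives C(5,2) = 10; x_3 ≥ 5 gives C(3,2) = 3. Together 23.
Add back pairs where two caps are both exceeded: 1 + 0 + 0 = 1.
By inclusion–exclusion the count is 28 − 23 + 1 = 6.

6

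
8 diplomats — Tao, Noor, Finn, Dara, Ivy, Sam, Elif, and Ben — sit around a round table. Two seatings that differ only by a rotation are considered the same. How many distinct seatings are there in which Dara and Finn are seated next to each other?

Treat {Dara, Finn} as one unit (2 internal orders) and seat the resulting 7 units around the table: (6)! circular arrangements.
So 2 × (6)! = 2 × 720 = 1440.

1440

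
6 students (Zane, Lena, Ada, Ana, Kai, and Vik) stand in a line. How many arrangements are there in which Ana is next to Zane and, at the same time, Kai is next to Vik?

Treat {Ana,Zane} as one block (2 orders) and {Kai,Vik} as another (2 orders).
That leaves 4 units to arrange: 2 × 2 × 4! = 4 × 24 = 96.

96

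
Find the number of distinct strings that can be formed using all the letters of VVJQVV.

VVJQVV has 6 letters with V appearing 4 times.
Dividing 6! = 720 by 4! = 24 for the repeated letters gives 30.

30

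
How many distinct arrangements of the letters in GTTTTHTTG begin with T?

Fix T in the first position and arrange the remaining 8 letters.
Those 8 letters have G appearing twice and T appearing 5 times, giving (8)!/(5!·2!) = 168.

168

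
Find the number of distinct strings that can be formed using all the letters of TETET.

10

The 5 letters of TETET have repeats: E appearing twice and T appearing 3 times.
Dividing 5! = 120 by 3!·2! = 12 for the repeated letters gives 10.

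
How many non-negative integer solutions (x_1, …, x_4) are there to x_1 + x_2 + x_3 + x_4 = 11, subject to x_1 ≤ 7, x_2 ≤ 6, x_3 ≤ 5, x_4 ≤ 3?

By stars and bars, unrestricted non-negative solutions to x_1+…+x_4 = 11 number C(11+3,3) = 364.
Subtract solutions that violate a single cap (substitute x_i' = x_i − (cap_i+1)): x_1 ≥ 8 gives C(6,3) = 20; x_2 ≥ 7 gives C(7,3) = 35; x_3 ≥ 6 gives C(8,3) = 56; x_4 ≥ 4 gives C(10,3) = 120. Together 231.
Add back pairs where two caps are both exceeded: 0 + 0 + 0 + 0 + 1 + 4 = 5.
By inclusion–exclusion the count is 364 − 231 + 5 = 138.

138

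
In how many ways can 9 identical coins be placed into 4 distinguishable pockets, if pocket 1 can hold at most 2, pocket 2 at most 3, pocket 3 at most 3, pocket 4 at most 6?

Without the upper bounds there are C(12,3) = 220 ways to split 9 among 4 pockets.
Subtract solutions that violate a single cap (substitute x_i' = x_i − (cap_i+1)): x_1 ≥ 3 gives C(9,3) = 84; x_2 ≥ 4 gives C(8,3) = 56; x_3 ≥ 4 gives C(8,3) = 56; x_4 ≥ 7 gives C(5,3) = 10. Together 206.
Add back pairs where two caps are both exceeded: 10 + 10 + 0 + 4 + 0 + 0 = 24.
By inclusion–exclusion the count is 220 − 206 + 24 = 38.

38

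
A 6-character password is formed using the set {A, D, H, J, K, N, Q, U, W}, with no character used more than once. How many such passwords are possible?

Choose and order 6 of the 9 symbols: the first character has 9 options, the next 8, and so on down to 4.
That product is 9 × 8 × 7 × 6 × 5 × 4 = 60480.

60480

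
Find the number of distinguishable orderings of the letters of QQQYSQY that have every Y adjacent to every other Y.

Treat the 2 copies of Y as a single block. The multiset to arrange is then {YY, Q, Q, Q, Q, S}, 6 items in all.
That gives (6)!/(4!) = 30 arrangements.

30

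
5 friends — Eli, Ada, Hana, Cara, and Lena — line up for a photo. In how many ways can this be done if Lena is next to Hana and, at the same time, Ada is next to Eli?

Treat {Lena,Hana} as one block (2 orders) and {Ada,Eli} as another (2 orders).
That leaves 3 units to arrange: 2 × 2 × 3! = 4 × 6 = 24.

24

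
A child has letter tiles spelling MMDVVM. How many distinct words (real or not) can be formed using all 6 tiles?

The 6 letters of MMDVVM have repeats: M appearing 3 times and V appearing twice.
Dividing 6! = 720 by 3!·2! = 12 for the repeated letters gives 60.

60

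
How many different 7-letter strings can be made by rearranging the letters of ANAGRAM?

840

ANAGRAM has 7 letters with A appearing 3 times.
The number of distinct arrangements is 7!/(3!) = 5040/6 = 840.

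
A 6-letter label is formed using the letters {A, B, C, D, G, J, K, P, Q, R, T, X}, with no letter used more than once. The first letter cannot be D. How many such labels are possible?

609840

The first letter has 12−1 = 11 choices (anything except D).
The remaining 5 letters are filled from the other 11 symbols without repetition: 11 × 10 × 9 × 8 × 7 = 55440.
Total: 11 × 55440 = 609840.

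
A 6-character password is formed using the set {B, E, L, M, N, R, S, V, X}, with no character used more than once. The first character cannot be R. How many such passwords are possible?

53760

The first character has 9−1 = 8 choices (anything except R).
The remaining 5 characters are filled from the other 8 symbols without repetition: 8 × 7 × 6 × 5 × 4 = 6720.
Total: 8 × 6720 = 53760.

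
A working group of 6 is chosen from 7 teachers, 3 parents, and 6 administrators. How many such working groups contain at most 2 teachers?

Split by how many teachers are chosen (0 through 2).
Sum: C(7,0)·C(9,6) + C(7,1)·C(9,5) + C(7,2)·C(9,4) = 84 + 882 + 2646 = 3612.

3612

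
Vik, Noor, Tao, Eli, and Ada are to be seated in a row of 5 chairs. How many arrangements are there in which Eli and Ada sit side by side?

48

Place the 3 others and the Eli-Ada pair as 4 objects in a line; the pair has 2 internal arrangements.
So the count is 2·(4)! = 48.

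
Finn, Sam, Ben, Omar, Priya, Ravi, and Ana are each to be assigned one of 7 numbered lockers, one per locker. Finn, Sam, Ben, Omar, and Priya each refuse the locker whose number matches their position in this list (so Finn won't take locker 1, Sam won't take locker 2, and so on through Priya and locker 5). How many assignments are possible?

2428

Let Aᵢ (for 1 ≤ i ≤ 5) be the placements that put person i in their forbidden locker. Any j of these fix j positions, leaving (7−j)! ways to fill the rest, and there are C(5,j) ways to pick which j.
By inclusion–exclusion, the number of valid placements is Σ_{j=0}^{5} (−1)^j C(5,j)·(7−j)!.
Computing: 5040 − 3600 + 1200 − 240 + 30 − 2 = 2428.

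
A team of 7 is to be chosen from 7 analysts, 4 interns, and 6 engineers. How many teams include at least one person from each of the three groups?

With no constraint there are C(17,7) = 19448 possible selections.
Subtract selections that omit an entire group: no analysts → C(10,7) = 120; no interns → C(13,7) = 1716; no engineers → C(11,7) = 330.
Add back selections omitting two groups (i.e. drawn from a single group): C(7,7) + C(4,7) + C(6,7) = 1.
By inclusion–exclusion: 19448 − 2166 + 1 = 17283.

17283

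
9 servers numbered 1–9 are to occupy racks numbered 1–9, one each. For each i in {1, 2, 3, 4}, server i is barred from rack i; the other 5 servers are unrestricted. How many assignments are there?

229080

Let Aᵢ (for 1 ≤ i ≤ 4) be the placements that put server i in its forbidden rack. Any j of these fix j positions, leaving (9−j)! ways to fill the rest, and there are C(4,j) ways to pick which j.
By inclusion–exclusion, the number of valid placements is Σ_{j=0}^{4} (−1)^j C(4,j)·(9−j)!.
Computing: 362880 − 161280 + 30240 − 2880 + 120 = 229080.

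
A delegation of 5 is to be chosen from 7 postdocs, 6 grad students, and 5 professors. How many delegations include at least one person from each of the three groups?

6055

Total 5-person selections from all 18: C(18,5) = 8568.
Selections missing a whole group: no postdocs → C(11,5) = 462; no grad students → C(12,5) = 792; no professors → C(13,5) = 1287.
Add back selections omitting two groups (i.e. drawn from a single group): C(7,5) + C(6,5) + C(5,5) = 28.
By inclusion–exclusion: 8568 − 2541 + 28 = 6055.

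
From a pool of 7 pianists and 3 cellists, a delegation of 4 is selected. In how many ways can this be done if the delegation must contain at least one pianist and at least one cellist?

Total 4-person selections from all 10: C(10,4) = 210.
Selections missing a whole group: no pianists → C(3,4) = 0; no cellists → C(7,4) = 35.
Both groups omitted at once is impossible, so 210 − 35 = 175.

175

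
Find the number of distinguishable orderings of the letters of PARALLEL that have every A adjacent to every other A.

Treat the 2 copies of A as a single block. The multiset to arrange is then {AA, E, L, L, L, P, R}, 7 items in all.
That gives (7)!/(3!) = 840 arrangements.

840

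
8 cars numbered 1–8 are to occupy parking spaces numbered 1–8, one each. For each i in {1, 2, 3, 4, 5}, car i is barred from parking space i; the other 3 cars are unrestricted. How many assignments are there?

21234

Let Aᵢ (for 1 ≤ i ≤ 5) be the placements that put car i in its forbidden parking space. Any j of these fix j positions, leaving (8−j)! ways to fill the rest, and there are C(5,j) ways to pick which j.
By inclusion–exclusion, the number of valid placements is Σ_{j=0}^{5} (−1)^j C(5,j)·(8−j)!.
Computing: 40320 − 25200 + 7200 − 1200 + 120 − 6 = 21234.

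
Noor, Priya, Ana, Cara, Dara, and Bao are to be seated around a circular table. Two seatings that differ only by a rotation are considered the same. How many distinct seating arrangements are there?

120

Seat Noor anywhere (absorbing the rotational symmetry), then permute the other 5: (5)! = 120.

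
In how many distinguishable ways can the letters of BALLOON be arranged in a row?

BALLOON has 7 letters with L appearing twice and O appearing twice.
Dividing 7! = 5040 by 2!·2! = 4 for the repeated letters gives 1260.

1260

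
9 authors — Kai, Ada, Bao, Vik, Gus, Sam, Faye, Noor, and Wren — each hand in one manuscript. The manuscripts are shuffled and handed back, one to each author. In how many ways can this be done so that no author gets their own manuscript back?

This is the derangement count D_9: permutations of 9 items with no fixed point.
By inclusion–exclusion this is Σ_{j=0}^{9} (−1)^j C(9,j)·(9−j)!.
Computing: 362880 − 362880 + 181440 − 60480 + 15120 − 3024 + 504 − 72 + 9 − 1 = 133496.

133496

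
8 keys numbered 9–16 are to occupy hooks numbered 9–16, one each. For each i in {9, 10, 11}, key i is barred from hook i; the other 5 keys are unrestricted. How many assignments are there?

27240

Let Aᵢ (for i ∈ {9, 10, 11}) be the placements that put key i in its forbidden hook. Any j of these fix j positions, leaving (8−j)! ways to fill the rest, and there are C(3,j) ways to pick which j.
By inclusion–exclusion, the number of valid placements is Σ_{j=0}^{3} (−1)^j C(3,j)·(8−j)!.
Computing: 40320 − 15120 + 2160 − 120 = 27240.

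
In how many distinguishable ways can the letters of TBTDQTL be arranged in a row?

840

The 7 letters of TBTDQTL have repeats: T appearing 3 times.
The number of distinct arrangements is 7!/(3!) = 5040/6 = 840.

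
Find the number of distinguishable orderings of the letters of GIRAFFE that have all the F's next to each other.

720

Treat the 2 copies of F as a single block. The multiset to arrange is then {FF, A, E, G, I, R}, 6 items in all.
All 6 items are distinct, so there are (6)! = 720 arrangements.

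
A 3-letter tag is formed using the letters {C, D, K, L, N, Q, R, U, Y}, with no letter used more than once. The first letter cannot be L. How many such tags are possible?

448

The first letter has 9−1 = 8 choices (anything except L).
The remaining 2 letters are filled from the other 8 symbols without repetition: 8 × 7 = 56.
Total: 8 × 56 = 448.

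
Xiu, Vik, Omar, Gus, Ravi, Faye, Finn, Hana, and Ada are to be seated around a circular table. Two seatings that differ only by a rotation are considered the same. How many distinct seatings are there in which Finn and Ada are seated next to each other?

10080

Glue Finn and Ada into a block (2 internal orders). Seating 8 units around a circle gives (7)! arrangements.
So 2 × (7)! = 2 × 5040 = 10080.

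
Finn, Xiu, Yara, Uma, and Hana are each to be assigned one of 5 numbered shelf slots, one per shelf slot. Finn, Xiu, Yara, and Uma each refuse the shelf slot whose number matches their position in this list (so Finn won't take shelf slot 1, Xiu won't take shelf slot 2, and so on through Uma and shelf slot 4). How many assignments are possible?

Let Aᵢ (for 1 ≤ i ≤ 4) be the placements that put person i in their forbidden shelf slot. Any j of these fix j positions, leaving (5−j)! ways to fill the rest, and there are C(4,j) ways to pick which j.
By inclusion–exclusion, the number of valid placements is Σ_{j=0}^{4} (−1)^j C(4,j)·(5−j)!.
Computing: 120 − 96 + 36 − 8 + 1 = 53.

53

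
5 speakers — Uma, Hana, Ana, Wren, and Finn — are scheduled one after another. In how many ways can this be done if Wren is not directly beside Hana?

There are 5! = 120 arrangements in all. If Wren and Hana are adjacent, merging them into one block gives 2·(4)! = 48 arrangements.
So 120 − 48 = 72 arrangements keep them apart.

72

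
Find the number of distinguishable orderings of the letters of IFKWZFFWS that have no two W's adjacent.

Total arrangements of IFKWZFFWS: 9!/(3!·2!) = 30240.
If the two W's are adjacent, glue them into one block, leaving 8 items to arrange: (8)!/(3!) = 6720 ways.
Hence 30240 − 6720 = 23520.

23520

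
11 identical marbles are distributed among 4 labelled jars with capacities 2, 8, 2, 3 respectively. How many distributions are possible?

Without the upper bounds there are C(14,3) = 364 ways to split 11 among 4 jars.
Subtract solutions that violate a single cap (substitute x_i' = x_i − (cap_i+1)): x_1 ≥ 3 gives C(11,3) = 165; x_2 ≥ 9 gives C(5,3) = 10; x_3 ≥ 3 gives C(11,3) = 165; x_4 ≥ 4 gives C(10,3) = 120. Together 460.
Add back pairs where two caps are both exceeded: 0 + 56 + 35 + 0 + 0 + 35 = 126.
Subtract triples: 0 + 0 + 4 + 0 = 4.
By inclusion–exclusion the count is 364 − 460 + 126 − 4 = 26.

26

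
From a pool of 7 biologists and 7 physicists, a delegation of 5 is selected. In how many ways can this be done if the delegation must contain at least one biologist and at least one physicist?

1960

Unrestricted: C(14,5) = 2002 ways to pick any 5 of the 14.
Subtract selections that omit an entire group: no biologists → C(7,5) = 21; no physicists → C(7,5) = 21.
Both groups omitted at once is impossible, so 2002 − 42 = 1960.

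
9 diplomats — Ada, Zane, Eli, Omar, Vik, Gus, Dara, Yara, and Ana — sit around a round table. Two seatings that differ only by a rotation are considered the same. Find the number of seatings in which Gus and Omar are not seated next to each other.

All circular seatings of 9 people number (8)! = 40320.
Seatings with Gus beside Omar: treat them as a block with 2 internal orders, giving 2 × (7)! = 10080.
Subtracting, 40320 − 10080 = 30240.

30240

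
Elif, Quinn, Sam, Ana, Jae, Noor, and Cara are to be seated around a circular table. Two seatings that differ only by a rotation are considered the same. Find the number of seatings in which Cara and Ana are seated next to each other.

240

Treat {Cara, Ana} as one unit (2 internal orders) and seat the resulting 6 units around the table: (5)! circular arrangements.
So 2 × (5)! = 2 × 120 = 240.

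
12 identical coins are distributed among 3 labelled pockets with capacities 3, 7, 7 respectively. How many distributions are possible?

18

Without the upper bounds there are C(14,2) = 91 ways to split 12 among 3 pockets.
Subtract solutions that violate a single cap (substitute x_i' = x_i − (cap_i+1)): x_1 ≥ 4 gives C(10,2) = 45; x_2 ≥ 8 gives C(6,2) = 15; x_3 ≥ 8 gives C(6,2) = 15. Together 75.
Add back pairs where two caps are both exceeded: 1 + 1 + 0 = 2.
By inclusion–exclusion the count is 91 − 75 + 2 = 18.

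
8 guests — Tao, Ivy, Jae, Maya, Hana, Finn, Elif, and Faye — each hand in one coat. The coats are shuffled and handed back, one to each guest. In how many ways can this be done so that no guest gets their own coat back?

14833

This is the derangement count D_8: permutations of 8 items with no fixed point.
By inclusion–exclusion this is Σ_{j=0}^{8} (−1)^j C(8,j)·(8−j)!.
Computing: 40320 − 40320 + 20160 − 6720 + 1680 − 336 + 56 − 8 + 1 = 14833.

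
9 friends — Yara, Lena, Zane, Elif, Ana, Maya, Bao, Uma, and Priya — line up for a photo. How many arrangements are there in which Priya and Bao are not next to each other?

There are 9! = 362880 arrangements in all. If Priya and Bao are adjacent, merging them into one block gives 2·(8)! = 80640 arrangements.
Complementary counting: 362880 − 80640 = 282240.

282240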